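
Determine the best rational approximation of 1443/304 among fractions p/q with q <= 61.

Expand x = 1443/304 as a continued fraction with the Euclidean algorithm:
  1443 = 4*304 + 227, so a_0 = 4.
  304 = 1*227 + 77, so a_1 = 1.
  227 = 2*77 + 73, so a_2 = 2.
  77 = 1*73 + 4, so a_3 = 1.
  73 = 18*4 + 1, so a_4 = 18.
  4 = 4*1 + 0, so a_5 = 4.
so x = [4; 1, 2, 1, 18, 4].
Convergents (p_i = a_i*p_{i-1} + p_{i-2}, q_i = a_i*q_{i-1} + q_{i-2} with p_{-2}=0, p_{-1}=1, q_{-2}=1, q_{-1}=0), until the denominator exceeds 61:
  i=0: a_0=4, p_0 = 4*1 + 0 = 4, q_0 = 4*0 + 1 = 1.
  i=1: a_1=1, p_1 = 1*4 + 1 = 5, q_1 = 1*1 + 0 = 1.
  i=2: a_2=2, p_2 = 2*5 + 4 = 14, q_2 = 2*1 + 1 = 3.
  i=3: a_3=1, p_3 = 1*14 + 5 = 19, q_3 = 1*3 + 1 = 4.
  i=4: a_4=18, p_4 = 18*19 + 14 = 356, q_4 = 18*4 + 3 = 75.
q_4 = 75 > 61, so the last convergent with denominator <= 61 is p_3/q_3 = 19/4.
The closest fraction with denominator <= 61 is either p_3/q_3 or the intermediate fraction (k*p_3 + p_2)/(k*q_3 + q_2) with the largest k >= 1 whose denominator stays <= 61; these approach x as k grows, and every other convergent or intermediate fraction in range is farther away.
Largest k: floor((61 - q_2)/q_3) = floor((61 - 3)/4) = 14.
That gives (14*19 + 14)/(14*4 + 3) = 280/59.
Compare the errors: |x - 19/4| = |1443*4 - 19*304|/(304*4) = 4/1216, and |x - 280/59| = |1443*59 - 280*304|/(304*59) = 17/17936.
Cross-multiplying, 17*1216 = 20672 < 71744 = 4*17936, so 17/17936 is smaller: the intermediate fraction 280/59 is closer to x than 19/4.

280/59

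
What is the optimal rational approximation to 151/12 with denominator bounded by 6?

63/5

Expand x = 151/12 as a continued fraction with the Euclidean algorithm:
  151 = 12*12 + 7, so a_0 = 12.
  12 = 1*7 + 5, so a_1 = 1.
  7 = 1*5 + 2, so a_2 = 1.
  5 = 2*2 + 1, so a_3 = 2.
  2 = 2*1 + 0, so a_4 = 2.
so x = [12; 1, 1, 2, 2].
Convergents (p_i = a_i*p_{i-1} + p_{i-2}, q_i = a_i*q_{i-1} + q_{i-2} with p_{-2}=0, p_{-1}=1, q_{-2}=1, q_{-1}=0), until the denominator exceeds 6:
  i=0: a_0=12, p_0 = 12*1 + 0 = 12, q_0 = 12*0 + 1 = 1.
  i=1: a_1=1, p_1 = 1*12 + 1 = 13, q_1 = 1*1 + 0 = 1.
  i=2: a_2=1, p_2 = 1*13 + 12 = 25, q_2 = 1*1 + 1 = 2.
  i=3: a_3=2, p_3 = 2*25 + 13 = 63, q_3 = 2*2 + 1 = 5.
  i=4: a_4=2, p_4 = 2*63 + 25 = 151, q_4 = 2*5 + 2 = 12.
q_4 = 12 > 6, so the last convergent with denominator <= 6 is p_3/q_3 = 63/5.
The closest fraction with denominator <= 6 is either p_3/q_3 or the intermediate fraction (k*p_3 + p_2)/(k*q_3 + q_2) with the largest k >= 1 whose denominator stays <= 6; these approach x as k grows, and every other convergent or intermediate fraction in range is farther away.
Largest k: floor((6 - q_2)/q_3) = floor((6 - 2)/5) = 0.
Since k = 0, no intermediate fraction beyond p_3/q_3 has denominator <= 6, so the convergent 63/5 is the closest (its error is |151*5 - 63*12|/(12*5) = 1/60).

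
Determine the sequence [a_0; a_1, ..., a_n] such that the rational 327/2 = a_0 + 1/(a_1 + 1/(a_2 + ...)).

[163; 2]

Run the Euclidean algorithm on 327 and 2; the successive quotients are the partial quotients a_0, a_1, ... (each step inverts the fractional part left over by the previous one):
  327 = 163*2 + 1, so a_0 = 163.
  2 = 2*1 + 0, so a_1 = 2.
The remainder reaches 0 after 2 divisions, so the expansion has 2 partial quotients, read off in order.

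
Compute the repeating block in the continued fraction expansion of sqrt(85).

Write x_i = (sqrt(85) + m_i)/d_i with (m_0, d_0) = (0, 1). a_0 = floor(sqrt(85)) = 9, since 9^2 = 81 <= 85 < 100 = 10^2.
Iterate m_{i+1} = d_i*a_i - m_i, d_{i+1} = (85 - m_{i+1}^2)/d_i, a_{i+1} = floor((a_0 + m_{i+1})/d_{i+1}):
  m_1 = 1*9 - 0 = 9, d_1 = (85 - 9^2)/1 = 4/1 = 4, a_1 = floor((9 + 9)/4) = 4.
  m_2 = 4*4 - 9 = 7, d_2 = (85 - 7^2)/4 = 36/4 = 9, a_2 = floor((9 + 7)/9) = 1.
  m_3 = 9*1 - 7 = 2, d_3 = (85 - 2^2)/9 = 81/9 = 9, a_3 = floor((9 + 2)/9) = 1.
  m_4 = 9*1 - 2 = 7, d_4 = (85 - 7^2)/9 = 36/9 = 4, a_4 = floor((9 + 7)/4) = 4.
  m_5 = 4*4 - 7 = 9, d_5 = (85 - 9^2)/4 = 4/4 = 1, a_5 = floor((9 + 9)/1) = 18.
  m_6 = 1*18 - 9 = 9, d_6 = (85 - 9^2)/1 = 4/1 = 4: (m_6, d_6) = (m_1, d_1) = (9, 4), so from here the quotients repeat a_1, ..., a_5; the period length is 5.
Hence the expansion of sqrt(85) is a_0 = 9 followed by the repeating block 4, 1, 1, 4, 18 (period 5).

[9; (4, 1, 1, 4, 18)]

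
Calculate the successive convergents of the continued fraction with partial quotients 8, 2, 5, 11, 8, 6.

8/1, 17/2, 93/11, 1040/123, 8413/995, 51518/6093

Using the convergent recurrence p_i = a_i*p_{i-1} + p_{i-2}, q_i = a_i*q_{i-1} + q_{i-2} with p_{-2}=0, p_{-1}=1, q_{-2}=1, q_{-1}=0:
  i=0: a_0=8, p_0 = 8*1 + 0 = 8, q_0 = 8*0 + 1 = 1.
  i=1: a_1=2, p_1 = 2*8 + 1 = 17, q_1 = 2*1 + 0 = 2.
  i=2: a_2=5, p_2 = 5*17 + 8 = 93, q_2 = 5*2 + 1 = 11.
  i=3: a_3=11, p_3 = 11*93 + 17 = 1040, q_3 = 11*11 + 2 = 123.
  i=4: a_4=8, p_4 = 8*1040 + 93 = 8413, q_4 = 8*123 + 11 = 995.
  i=5: a_5=6, p_5 = 6*8413 + 1040 = 51518, q_5 = 6*995 + 123 = 6093.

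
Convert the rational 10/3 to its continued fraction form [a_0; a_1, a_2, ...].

Run the Euclidean algorithm on 10 and 3; the successive quotients are the partial quotients a_0, a_1, ... (each step inverts the fractional part left over by the previous one):
  10 = 3*3 + 1, so a_0 = 3.
  3 = 3*1 + 0, so a_1 = 3.
The remainder reaches 0 after 2 divisions, so the expansion has 2 partial quotients, read off in order.

[3; 3]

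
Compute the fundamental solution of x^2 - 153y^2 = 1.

First expand sqrt(153) as a continued fraction. With x_i = (sqrt(153) + m_i)/d_i and (m_0, d_0) = (0, 1): a_0 = floor(sqrt(153)) = 12, since 12^2 = 144 <= 153 < 169 = 13^2.
Iterate m_{i+1} = d_i*a_i - m_i, d_{i+1} = (153 - m_{i+1}^2)/d_i, a_{i+1} = floor((a_0 + m_{i+1})/d_{i+1}):
  m_1 = 1*12 - 0 = 12, d_1 = (153 - 12^2)/1 = 9/1 = 9, a_1 = floor((12 + 12)/9) = 2.
  m_2 = 9*2 - 12 = 6, d_2 = (153 - 6^2)/9 = 117/9 = 13, a_2 = floor((12 + 6)/13) = 1.
  m_3 = 13*1 - 6 = 7, d_3 = (153 - 7^2)/13 = 104/13 = 8, a_3 = floor((12 + 7)/8) = 2.
  m_4 = 8*2 - 7 = 9, d_4 = (153 - 9^2)/8 = 72/8 = 9, a_4 = floor((12 + 9)/9) = 2.
  m_5 = 9*2 - 9 = 9, d_5 = (153 - 9^2)/9 = 72/9 = 8, a_5 = floor((12 + 9)/8) = 2.
  m_6 = 8*2 - 9 = 7, d_6 = (153 - 7^2)/8 = 104/8 = 13, a_6 = floor((12 + 7)/13) = 1.
  m_7 = 13*1 - 7 = 6, d_7 = (153 - 6^2)/13 = 117/13 = 9, a_7 = floor((12 + 6)/9) = 2.
  m_8 = 9*2 - 6 = 12, d_8 = (153 - 12^2)/9 = 9/9 = 1, a_8 = floor((12 + 12)/1) = 24.
  m_9 = 1*24 - 12 = 12, d_9 = (153 - 12^2)/1 = 9/1 = 9: (m_9, d_9) = (m_1, d_1) = (12, 9), so from here the quotients repeat a_1, ..., a_8; the period length is 8.
So sqrt(153) = [12; (2, 1, 2, 2, 2, 1, 2, 24)] with period length k = 8.
k is even, so the fundamental solution of x^2 - 153y^2 = 1 is (p_{k-1}, q_{k-1}) = (p_7, q_7); compute convergents through index 7.
Convergents (p_i = a_i*p_{i-1} + p_{i-2}, q_i = a_i*q_{i-1} + q_{i-2} with p_{-2}=0, p_{-1}=1, q_{-2}=1, q_{-1}=0):
  i=0: a_0=12, p_0 = 12*1 + 0 = 12, q_0 = 12*0 + 1 = 1.
  i=1: a_1=2, p_1 = 2*12 + 1 = 25, q_1 = 2*1 + 0 = 2.
  i=2: a_2=1, p_2 = 1*25 + 12 = 37, q_2 = 1*2 + 1 = 3.
  i=3: a_3=2, p_3 = 2*37 + 25 = 99, q_3 = 2*3 + 2 = 8.
  i=4: a_4=2, p_4 = 2*99 + 37 = 235, q_4 = 2*8 + 3 = 19.
  i=5: a_5=2, p_5 = 2*235 + 99 = 569, q_5 = 2*19 + 8 = 46.
  i=6: a_6=1, p_6 = 1*569 + 235 = 804, q_6 = 1*46 + 19 = 65.
  i=7: a_7=2, p_7 = 2*804 + 569 = 2177, q_7 = 2*65 + 46 = 176.
Check: 2177^2 - 153*176^2 = 4739329 - 4739328 = 1, so (x, y) = (2177, 176) solves the equation, and by the theorem it is the least positive solution.

(x, y) = (2177, 176)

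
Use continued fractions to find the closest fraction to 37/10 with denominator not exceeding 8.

26/7

Expand x = 37/10 as a continued fraction with the Euclidean algorithm:
  37 = 3*10 + 7, so a_0 = 3.
  10 = 1*7 + 3, so a_1 = 1.
  7 = 2*3 + 1, so a_2 = 2.
  3 = 3*1 + 0, so a_3 = 3.
so x = [3; 1, 2, 3].
Convergents (p_i = a_i*p_{i-1} + p_{i-2}, q_i = a_i*q_{i-1} + q_{i-2} with p_{-2}=0, p_{-1}=1, q_{-2}=1, q_{-1}=0), until the denominator exceeds 8:
  i=0: a_0=3, p_0 = 3*1 + 0 = 3, q_0 = 3*0 + 1 = 1.
  i=1: a_1=1, p_1 = 1*3 + 1 = 4, q_1 = 1*1 + 0 = 1.
  i=2: a_2=2, p_2 = 2*4 + 3 = 11, q_2 = 2*1 + 1 = 3.
  i=3: a_3=3, p_3 = 3*11 + 4 = 37, q_3 = 3*3 + 1 = 10.
q_3 = 10 > 8, so the last convergent with denominator <= 8 is p_2/q_2 = 11/3.
The closest fraction with denominator <= 8 is either p_2/q_2 or the intermediate fraction (k*p_2 + p_1)/(k*q_2 + q_1) with the largest k >= 1 whose denominator stays <= 8; these approach x as k grows, and every other convergent or intermediate fraction in range is farther away.
Largest k: floor((8 - q_1)/q_2) = floor((8 - 1)/3) = 2.
That gives (2*11 + 4)/(2*3 + 1) = 26/7.
Compare the errors: |x - 11/3| = |37*3 - 11*10|/(10*3) = 1/30, and |x - 26/7| = |37*7 - 26*10|/(10*7) = 1/70.
Cross-multiplying, 1*30 = 30 < 70 = 1*70, so 1/70 is smaller: the intermediate fraction 26/7 is closer to x than 11/3.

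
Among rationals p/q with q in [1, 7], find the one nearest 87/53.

5/3

Expand x = 87/53 as a continued fraction with the Euclidean algorithm:
  87 = 1*53 + 34, so a_0 = 1.
  53 = 1*34 + 19, so a_1 = 1.
  34 = 1*19 + 15, so a_2 = 1.
  19 = 1*15 + 4, so a_3 = 1.
  15 = 3*4 + 3, so a_4 = 3.
  4 = 1*3 + 1, so a_5 = 1.
  3 = 3*1 + 0, so a_6 = 3.
so x = [1; 1, 1, 1, 3, 1, 3].
Convergents (p_i = a_i*p_{i-1} + p_{i-2}, q_i = a_i*q_{i-1} + q_{i-2} with p_{-2}=0, p_{-1}=1, q_{-2}=1, q_{-1}=0), until the denominator exceeds 7:
  i=0: a_0=1, p_0 = 1*1 + 0 = 1, q_0 = 1*0 + 1 = 1.
  i=1: a_1=1, p_1 = 1*1 + 1 = 2, q_1 = 1*1 + 0 = 1.
  i=2: a_2=1, p_2 = 1*2 + 1 = 3, q_2 = 1*1 + 1 = 2.
  i=3: a_3=1, p_3 = 1*3 + 2 = 5, q_3 = 1*2 + 1 = 3.
  i=4: a_4=3, p_4 = 3*5 + 3 = 18, q_4 = 3*3 + 2 = 11.
q_4 = 11 > 7, so the last convergent with denominator <= 7 is p_3/q_3 = 5/3.
The closest fraction with denominator <= 7 is either p_3/q_3 or the intermediate fraction (k*p_3 + p_2)/(k*q_3 + q_2) with the largest k >= 1 whose denominator stays <= 7; these approach x as k grows, and every other convergent or intermediate fraction in range is farther away.
Largest k: floor((7 - q_2)/q_3) = floor((7 - 2)/3) = 1.
That gives (1*5 + 3)/(1*3 + 2) = 8/5.
Compare the errors: |x - 5/3| = |87*3 - 5*53|/(53*3) = 4/159, and |x - 8/5| = |87*5 - 8*53|/(53*5) = 11/265.
Cross-multiplying, 4*265 = 1060 < 1749 = 11*159, so 4/159 is smaller: the convergent 5/3 is closer to x than 8/5.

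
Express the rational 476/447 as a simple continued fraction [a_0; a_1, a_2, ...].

[1; 15, 2, 2, 2, 2]

Run the Euclidean algorithm on 476 and 447; the successive quotients are the partial quotients a_0, a_1, ... (each step inverts the fractional part left over by the previous one):
  476 = 1*447 + 29, so a_0 = 1.
  447 = 15*29 + 12, so a_1 = 15.
  29 = 2*12 + 5, so a_2 = 2.
  12 = 2*5 + 2, so a_3 = 2.
  5 = 2*2 + 1, so a_4 = 2.
  2 = 2*1 + 0, so a_5 = 2.
The remainder reaches 0 after 6 divisions, so the expansion has 6 partial quotients, read off in order.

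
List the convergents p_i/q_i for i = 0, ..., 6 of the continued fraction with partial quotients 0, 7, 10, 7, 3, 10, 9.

Using the convergent recurrence p_i = a_i*p_{i-1} + p_{i-2}, q_i = a_i*q_{i-1} + q_{i-2} with p_{-2}=0, p_{-1}=1, q_{-2}=1, q_{-1}=0:
  i=0: a_0=0, p_0 = 0*1 + 0 = 0, q_0 = 0*0 + 1 = 1.
  i=1: a_1=7, p_1 = 7*0 + 1 = 1, q_1 = 7*1 + 0 = 7.
  i=2: a_2=10, p_2 = 10*1 + 0 = 10, q_2 = 10*7 + 1 = 71.
  i=3: a_3=7, p_3 = 7*10 + 1 = 71, q_3 = 7*71 + 7 = 504.
  i=4: a_4=3, p_4 = 3*71 + 10 = 223, q_4 = 3*504 + 71 = 1583.
  i=5: a_5=10, p_5 = 10*223 + 71 = 2301, q_5 = 10*1583 + 504 = 16334.
  i=6: a_6=9, p_6 = 9*2301 + 223 = 20932, q_6 = 9*16334 + 1583 = 148589.

0/1, 1/7, 10/71, 71/504, 223/1583, 2301/16334, 20932/148589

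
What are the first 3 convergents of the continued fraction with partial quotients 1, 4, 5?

Using the convergent recurrence p_i = a_i*p_{i-1} + p_{i-2}, q_i = a_i*q_{i-1} + q_{i-2} with p_{-2}=0, p_{-1}=1, q_{-2}=1, q_{-1}=0:
  i=0: a_0=1, p_0 = 1*1 + 0 = 1, q_0 = 1*0 + 1 = 1.
  i=1: a_1=4, p_1 = 4*1 + 1 = 5, q_1 = 4*1 + 0 = 4.
  i=2: a_2=5, p_2 = 5*5 + 1 = 26, q_2 = 5*4 + 1 = 21.

1/1, 5/4, 26/21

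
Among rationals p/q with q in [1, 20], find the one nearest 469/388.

Expand x = 469/388 as a continued fraction with the Euclidean algorithm:
  469 = 1*388 + 81, so a_0 = 1.
  388 = 4*81 + 64, so a_1 = 4.
  81 = 1*64 + 17, so a_2 = 1.
  64 = 3*17 + 13, so a_3 = 3.
  17 = 1*13 + 4, so a_4 = 1.
  13 = 3*4 + 1, so a_5 = 3.
  4 = 4*1 + 0, so a_6 = 4.
so x = [1; 4, 1, 3, 1, 3, 4].
Convergents (p_i = a_i*p_{i-1} + p_{i-2}, q_i = a_i*q_{i-1} + q_{i-2} with p_{-2}=0, p_{-1}=1, q_{-2}=1, q_{-1}=0), until the denominator exceeds 20:
  i=0: a_0=1, p_0 = 1*1 + 0 = 1, q_0 = 1*0 + 1 = 1.
  i=1: a_1=4, p_1 = 4*1 + 1 = 5, q_1 = 4*1 + 0 = 4.
  i=2: a_2=1, p_2 = 1*5 + 1 = 6, q_2 = 1*4 + 1 = 5.
  i=3: a_3=3, p_3 = 3*6 + 5 = 23, q_3 = 3*5 + 4 = 19.
  i=4: a_4=1, p_4 = 1*23 + 6 = 29, q_4 = 1*19 + 5 = 24.
q_4 = 24 > 20, so the last convergent with denominator <= 20 is p_3/q_3 = 23/19.
The closest fraction with denominator <= 20 is either p_3/q_3 or the intermediate fraction (k*p_3 + p_2)/(k*q_3 + q_2) with the largest k >= 1 whose denominator stays <= 20; these approach x as k grows, and every other convergent or intermediate fraction in range is farther away.
Largest k: floor((20 - q_2)/q_3) = floor((20 - 5)/19) = 0.
Since k = 0, no intermediate fraction beyond p_3/q_3 has denominator <= 20, so the convergent 23/19 is the closest (its error is |469*19 - 23*388|/(388*19) = 13/7372).

23/19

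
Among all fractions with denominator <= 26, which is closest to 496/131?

Expand x = 496/131 as a continued fraction with the Euclidean algorithm:
  496 = 3*131 + 103, so a_0 = 3.
  131 = 1*103 + 28, so a_1 = 1.
  103 = 3*28 + 19, so a_2 = 3.
  28 = 1*19 + 9, so a_3 = 1.
  19 = 2*9 + 1, so a_4 = 2.
  9 = 9*1 + 0, so a_5 = 9.
so x = [3; 1, 3, 1, 2, 9].
Convergents (p_i = a_i*p_{i-1} + p_{i-2}, q_i = a_i*q_{i-1} + q_{i-2} with p_{-2}=0, p_{-1}=1, q_{-2}=1, q_{-1}=0), until the denominator exceeds 26:
  i=0: a_0=3, p_0 = 3*1 + 0 = 3, q_0 = 3*0 + 1 = 1.
  i=1: a_1=1, p_1 = 1*3 + 1 = 4, q_1 = 1*1 + 0 = 1.
  i=2: a_2=3, p_2 = 3*4 + 3 = 15, q_2 = 3*1 + 1 = 4.
  i=3: a_3=1, p_3 = 1*15 + 4 = 19, q_3 = 1*4 + 1 = 5.
  i=4: a_4=2, p_4 = 2*19 + 15 = 53, q_4 = 2*5 + 4 = 14.
  i=5: a_5=9, p_5 = 9*53 + 19 = 496, q_5 = 9*14 + 5 = 131.
q_5 = 131 > 26, so the last convergent with denominator <= 26 is p_4/q_4 = 53/14.
The closest fraction with denominator <= 26 is either p_4/q_4 or the intermediate fraction (k*p_4 + p_3)/(k*q_4 + q_3) with the largest k >= 1 whose denominator stays <= 26; these approach x as k grows, and every other convergent or intermediate fraction in range is farther away.
Largest k: floor((26 - q_3)/q_4) = floor((26 - 5)/14) = 1.
That gives (1*53 + 19)/(1*14 + 5) = 72/19.
Compare the errors: |x - 53/14| = |496*14 - 53*131|/(131*14) = 1/1834, and |x - 72/19| = |496*19 - 72*131|/(131*19) = 8/2489.
Cross-multiplying, 1*2489 = 2489 < 14672 = 8*1834, so 1/1834 is smaller: the convergent 53/14 is closer to x than 72/19.

53/14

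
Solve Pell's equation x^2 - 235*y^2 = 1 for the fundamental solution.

(x, y) = (46, 3)

First expand sqrt(235) as a continued fraction. With x_i = (sqrt(235) + m_i)/d_i and (m_0, d_0) = (0, 1): a_0 = floor(sqrt(235)) = 15, since 15^2 = 225 <= 235 < 256 = 16^2.
Iterate m_{i+1} = d_i*a_i - m_i, d_{i+1} = (235 - m_{i+1}^2)/d_i, a_{i+1} = floor((a_0 + m_{i+1})/d_{i+1}):
  m_1 = 1*15 - 0 = 15, d_1 = (235 - 15^2)/1 = 10/1 = 10, a_1 = floor((15 + 15)/10) = 3.
  m_2 = 10*3 - 15 = 15, d_2 = (235 - 15^2)/10 = 10/10 = 1, a_2 = floor((15 + 15)/1) = 30.
  m_3 = 1*30 - 15 = 15, d_3 = (235 - 15^2)/1 = 10/1 = 10: (m_3, d_3) = (m_1, d_1) = (15, 10), so from here the quotients repeat a_1, a_2; the period length is 2.
So sqrt(235) = [15; (3, 30)] with period length k = 2.
k is even, so the fundamental solution of x^2 - 235y^2 = 1 is (p_{k-1}, q_{k-1}) = (p_1, q_1); compute convergents through index 1.
Convergents (p_i = a_i*p_{i-1} + p_{i-2}, q_i = a_i*q_{i-1} + q_{i-2} with p_{-2}=0, p_{-1}=1, q_{-2}=1, q_{-1}=0):
  i=0: a_0=15, p_0 = 15*1 + 0 = 15, q_0 = 15*0 + 1 = 1.
  i=1: a_1=3, p_1 = 3*15 + 1 = 46, q_1 = 3*1 + 0 = 3.
Check: 46^2 - 235*3^2 = 2116 - 2115 = 1, so (x, y) = (46, 3) solves the equation, and by the theorem it is the least positive solution.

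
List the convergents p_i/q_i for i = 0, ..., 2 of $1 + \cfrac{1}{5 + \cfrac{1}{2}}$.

Using the convergent recurrence p_i = a_i*p_{i-1} + p_{i-2}, q_i = a_i*q_{i-1} + q_{i-2} with p_{-2}=0, p_{-1}=1, q_{-2}=1, q_{-1}=0:
  i=0: a_0=1, p_0 = 1*1 + 0 = 1, q_0 = 1*0 + 1 = 1.
  i=1: a_1=5, p_1 = 5*1 + 1 = 6, q_1 = 5*1 + 0 = 5.
  i=2: a_2=2, p_2 = 2*6 + 1 = 13, q_2 = 2*5 + 1 = 11.

1/1, 6/5, 13/11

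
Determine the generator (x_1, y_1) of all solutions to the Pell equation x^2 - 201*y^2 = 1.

(x, y) = (515095, 36332)

First expand sqrt(201) as a continued fraction. With x_i = (sqrt(201) + m_i)/d_i and (m_0, d_0) = (0, 1): a_0 = floor(sqrt(201)) = 14, since 14^2 = 196 <= 201 < 225 = 15^2.
Iterate m_{i+1} = d_i*a_i - m_i, d_{i+1} = (201 - m_{i+1}^2)/d_i, a_{i+1} = floor((a_0 + m_{i+1})/d_{i+1}):
  m_1 = 1*14 - 0 = 14, d_1 = (201 - 14^2)/1 = 5/1 = 5, a_1 = floor((14 + 14)/5) = 5.
  m_2 = 5*5 - 14 = 11, d_2 = (201 - 11^2)/5 = 80/5 = 16, a_2 = floor((14 + 11)/16) = 1.
  m_3 = 16*1 - 11 = 5, d_3 = (201 - 5^2)/16 = 176/16 = 11, a_3 = floor((14 + 5)/11) = 1.
  m_4 = 11*1 - 5 = 6, d_4 = (201 - 6^2)/11 = 165/11 = 15, a_4 = floor((14 + 6)/15) = 1.
  m_5 = 15*1 - 6 = 9, d_5 = (201 - 9^2)/15 = 120/15 = 8, a_5 = floor((14 + 9)/8) = 2.
  m_6 = 8*2 - 9 = 7, d_6 = (201 - 7^2)/8 = 152/8 = 19, a_6 = floor((14 + 7)/19) = 1.
  m_7 = 19*1 - 7 = 12, d_7 = (201 - 12^2)/19 = 57/19 = 3, a_7 = floor((14 + 12)/3) = 8.
  m_8 = 3*8 - 12 = 12, d_8 = (201 - 12^2)/3 = 57/3 = 19, a_8 = floor((14 + 12)/19) = 1.
  m_9 = 19*1 - 12 = 7, d_9 = (201 - 7^2)/19 = 152/19 = 8, a_9 = floor((14 + 7)/8) = 2.
  m_10 = 8*2 - 7 = 9, d_10 = (201 - 9^2)/8 = 120/8 = 15, a_10 = floor((14 + 9)/15) = 1.
  m_11 = 15*1 - 9 = 6, d_11 = (201 - 6^2)/15 = 165/15 = 11, a_11 = floor((14 + 6)/11) = 1.
  m_12 = 11*1 - 6 = 5, d_12 = (201 - 5^2)/11 = 176/11 = 16, a_12 = floor((14 + 5)/16) = 1.
  m_13 = 16*1 - 5 = 11, d_13 = (201 - 11^2)/16 = 80/16 = 5, a_13 = floor((14 + 11)/5) = 5.
  m_14 = 5*5 - 11 = 14, d_14 = (201 - 14^2)/5 = 5/5 = 1, a_14 = floor((14 + 14)/1) = 28.
  m_15 = 1*28 - 14 = 14, d_15 = (201 - 14^2)/1 = 5/1 = 5: (m_15, d_15) = (m_1, d_1) = (14, 5), so from here the quotients repeat a_1, ..., a_14; the period length is 14.
So sqrt(201) = [14; (5, 1, 1, 1, 2, 1, 8, 1, 2, 1, 1, 1, 5, 28)] with period length k = 14.
k is even, so the fundamental solution of x^2 - 201y^2 = 1 is (p_{k-1}, q_{k-1}) = (p_13, q_13); compute convergents through index 13.
Convergents (p_i = a_i*p_{i-1} + p_{i-2}, q_i = a_i*q_{i-1} + q_{i-2} with p_{-2}=0, p_{-1}=1, q_{-2}=1, q_{-1}=0):
  i=0: a_0=14, p_0 = 14*1 + 0 = 14, q_0 = 14*0 + 1 = 1.
  i=1: a_1=5, p_1 = 5*14 + 1 = 71, q_1 = 5*1 + 0 = 5.
  i=2: a_2=1, p_2 = 1*71 + 14 = 85, q_2 = 1*5 + 1 = 6.
  i=3: a_3=1, p_3 = 1*85 + 71 = 156, q_3 = 1*6 + 5 = 11.
  i=4: a_4=1, p_4 = 1*156 + 85 = 241, q_4 = 1*11 + 6 = 17.
  i=5: a_5=2, p_5 = 2*241 + 156 = 638, q_5 = 2*17 + 11 = 45.
  i=6: a_6=1, p_6 = 1*638 + 241 = 879, q_6 = 1*45 + 17 = 62.
  i=7: a_7=8, p_7 = 8*879 + 638 = 7670, q_7 = 8*62 + 45 = 541.
  i=8: a_8=1, p_8 = 1*7670 + 879 = 8549, q_8 = 1*541 + 62 = 603.
  i=9: a_9=2, p_9 = 2*8549 + 7670 = 24768, q_9 = 2*603 + 541 = 1747.
  i=10: a_10=1, p_10 = 1*24768 + 8549 = 33317, q_10 = 1*1747 + 603 = 2350.
  i=11: a_11=1, p_11 = 1*33317 + 24768 = 58085, q_11 = 1*2350 + 1747 = 4097.
  i=12: a_12=1, p_12 = 1*58085 + 33317 = 91402, q_12 = 1*4097 + 2350 = 6447.
  i=13: a_13=5, p_13 = 5*91402 + 58085 = 515095, q_13 = 5*6447 + 4097 = 36332.
Check: 515095^2 - 201*36332^2 = 265322859025 - 265322859024 = 1, so (x, y) = (515095, 36332) solves the equation, and by the theorem it is the least positive solution.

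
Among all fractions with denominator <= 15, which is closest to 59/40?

22/15

Expand x = 59/40 as a continued fraction with the Euclidean algorithm:
  59 = 1*40 + 19, so a_0 = 1.
  40 = 2*19 + 2, so a_1 = 2.
  19 = 9*2 + 1, so a_2 = 9.
  2 = 2*1 + 0, so a_3 = 2.
so x = [1; 2, 9, 2].
Convergents (p_i = a_i*p_{i-1} + p_{i-2}, q_i = a_i*q_{i-1} + q_{i-2} with p_{-2}=0, p_{-1}=1, q_{-2}=1, q_{-1}=0), until the denominator exceeds 15:
  i=0: a_0=1, p_0 = 1*1 + 0 = 1, q_0 = 1*0 + 1 = 1.
  i=1: a_1=2, p_1 = 2*1 + 1 = 3, q_1 = 2*1 + 0 = 2.
  i=2: a_2=9, p_2 = 9*3 + 1 = 28, q_2 = 9*2 + 1 = 19.
q_2 = 19 > 15, so the last convergent with denominator <= 15 is p_1/q_1 = 3/2.
The closest fraction with denominator <= 15 is either p_1/q_1 or the intermediate fraction (k*p_1 + p_0)/(k*q_1 + q_0) with the largest k >= 1 whose denominator stays <= 15; these approach x as k grows, and every other convergent or intermediate fraction in range is farther away.
Largest k: floor((15 - q_0)/q_1) = floor((15 - 1)/2) = 7.
That gives (7*3 + 1)/(7*2 + 1) = 22/15.
Compare the errors: |x - 3/2| = |59*2 - 3*40|/(40*2) = 2/80, and |x - 22/15| = |59*15 - 22*40|/(40*15) = 5/600.
Cross-multiplying, 5*80 = 400 < 1200 = 2*600, so 5/600 is smaller: the intermediate fraction 22/15 is closer to x than 3/2.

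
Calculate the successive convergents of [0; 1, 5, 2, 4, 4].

Using the convergent recurrence p_i = a_i*p_{i-1} + p_{i-2}, q_i = a_i*q_{i-1} + q_{i-2} with p_{-2}=0, p_{-1}=1, q_{-2}=1, q_{-1}=0:
  i=0: a_0=0, p_0 = 0*1 + 0 = 0, q_0 = 0*0 + 1 = 1.
  i=1: a_1=1, p_1 = 1*0 + 1 = 1, q_1 = 1*1 + 0 = 1.
  i=2: a_2=5, p_2 = 5*1 + 0 = 5, q_2 = 5*1 + 1 = 6.
  i=3: a_3=2, p_3 = 2*5 + 1 = 11, q_3 = 2*6 + 1 = 13.
  i=4: a_4=4, p_4 = 4*11 + 5 = 49, q_4 = 4*13 + 6 = 58.
  i=5: a_5=4, p_5 = 4*49 + 11 = 207, q_5 = 4*58 + 13 = 245.

0/1, 1/1, 5/6, 11/13, 49/58, 207/245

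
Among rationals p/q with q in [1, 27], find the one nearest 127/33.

Expand x = 127/33 as a continued fraction with the Euclidean algorithm:
  127 = 3*33 + 28, so a_0 = 3.
  33 = 1*28 + 5, so a_1 = 1.
  28 = 5*5 + 3, so a_2 = 5.
  5 = 1*3 + 2, so a_3 = 1.
  3 = 1*2 + 1, so a_4 = 1.
  2 = 2*1 + 0, so a_5 = 2.
so x = [3; 1, 5, 1, 1, 2].
Convergents (p_i = a_i*p_{i-1} + p_{i-2}, q_i = a_i*q_{i-1} + q_{i-2} with p_{-2}=0, p_{-1}=1, q_{-2}=1, q_{-1}=0), until the denominator exceeds 27:
  i=0: a_0=3, p_0 = 3*1 + 0 = 3, q_0 = 3*0 + 1 = 1.
  i=1: a_1=1, p_1 = 1*3 + 1 = 4, q_1 = 1*1 + 0 = 1.
  i=2: a_2=5, p_2 = 5*4 + 3 = 23, q_2 = 5*1 + 1 = 6.
  i=3: a_3=1, p_3 = 1*23 + 4 = 27, q_3 = 1*6 + 1 = 7.
  i=4: a_4=1, p_4 = 1*27 + 23 = 50, q_4 = 1*7 + 6 = 13.
  i=5: a_5=2, p_5 = 2*50 + 27 = 127, q_5 = 2*13 + 7 = 33.
q_5 = 33 > 27, so the last convergent with denominator <= 27 is p_4/q_4 = 50/13.
The closest fraction with denominator <= 27 is either p_4/q_4 or the intermediate fraction (k*p_4 + p_3)/(k*q_4 + q_3) with the largest k >= 1 whose denominator stays <= 27; these approach x as k grows, and every other convergent or intermediate fraction in range is farther away.
Largest k: floor((27 - q_3)/q_4) = floor((27 - 7)/13) = 1.
That gives (1*50 + 27)/(1*13 + 7) = 77/20.
Compare the errors: |x - 50/13| = |127*13 - 50*33|/(33*13) = 1/429, and |x - 77/20| = |127*20 - 77*33|/(33*20) = 1/660.
Cross-multiplying, 1*429 = 429 < 660 = 1*660, so 1/660 is smaller: the intermediate fraction 77/20 is closer to x than 50/13.

77/20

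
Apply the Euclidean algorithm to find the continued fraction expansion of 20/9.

[2; 4, 2]

Run the Euclidean algorithm on 20 and 9; the successive quotients are the partial quotients a_0, a_1, ... (each step inverts the fractional part left over by the previous one):
  20 = 2*9 + 2, so a_0 = 2.
  9 = 4*2 + 1, so a_1 = 4.
  2 = 2*1 + 0, so a_2 = 2.
The remainder reaches 0 after 3 divisions, so the expansion has 3 partial quotients, read off in order.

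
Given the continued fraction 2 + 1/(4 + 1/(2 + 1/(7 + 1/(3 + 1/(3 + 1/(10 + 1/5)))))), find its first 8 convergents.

Using the convergent recurrence p_i = a_i*p_{i-1} + p_{i-2}, q_i = a_i*q_{i-1} + q_{i-2} with p_{-2}=0, p_{-1}=1, q_{-2}=1, q_{-1}=0:
  i=0: a_0=2, p_0 = 2*1 + 0 = 2, q_0 = 2*0 + 1 = 1.
  i=1: a_1=4, p_1 = 4*2 + 1 = 9, q_1 = 4*1 + 0 = 4.
  i=2: a_2=2, p_2 = 2*9 + 2 = 20, q_2 = 2*4 + 1 = 9.
  i=3: a_3=7, p_3 = 7*20 + 9 = 149, q_3 = 7*9 + 4 = 67.
  i=4: a_4=3, p_4 = 3*149 + 20 = 467, q_4 = 3*67 + 9 = 210.
  i=5: a_5=3, p_5 = 3*467 + 149 = 1550, q_5 = 3*210 + 67 = 697.
  i=6: a_6=10, p_6 = 10*1550 + 467 = 15967, q_6 = 10*697 + 210 = 7180.
  i=7: a_7=5, p_7 = 5*15967 + 1550 = 81385, q_7 = 5*7180 + 697 = 36597.

2/1, 9/4, 20/9, 149/67, 467/210, 1550/697, 15967/7180, 81385/36597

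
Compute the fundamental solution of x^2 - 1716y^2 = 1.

First expand sqrt(1716) as a continued fraction. With x_i = (sqrt(1716) + m_i)/d_i and (m_0, d_0) = (0, 1): a_0 = floor(sqrt(1716)) = 41, since 41^2 = 1681 <= 1716 < 1764 = 42^2.
Iterate m_{i+1} = d_i*a_i - m_i, d_{i+1} = (1716 - m_{i+1}^2)/d_i, a_{i+1} = floor((a_0 + m_{i+1})/d_{i+1}):
  m_1 = 1*41 - 0 = 41, d_1 = (1716 - 41^2)/1 = 35/1 = 35, a_1 = floor((41 + 41)/35) = 2.
  m_2 = 35*2 - 41 = 29, d_2 = (1716 - 29^2)/35 = 875/35 = 25, a_2 = floor((41 + 29)/25) = 2.
  m_3 = 25*2 - 29 = 21, d_3 = (1716 - 21^2)/25 = 1275/25 = 51, a_3 = floor((41 + 21)/51) = 1.
  m_4 = 51*1 - 21 = 30, d_4 = (1716 - 30^2)/51 = 816/51 = 16, a_4 = floor((41 + 30)/16) = 4.
  m_5 = 16*4 - 30 = 34, d_5 = (1716 - 34^2)/16 = 560/16 = 35, a_5 = floor((41 + 34)/35) = 2.
  m_6 = 35*2 - 34 = 36, d_6 = (1716 - 36^2)/35 = 420/35 = 12, a_6 = floor((41 + 36)/12) = 6.
  m_7 = 12*6 - 36 = 36, d_7 = (1716 - 36^2)/12 = 420/12 = 35, a_7 = floor((41 + 36)/35) = 2.
  m_8 = 35*2 - 36 = 34, d_8 = (1716 - 34^2)/35 = 560/35 = 16, a_8 = floor((41 + 34)/16) = 4.
  m_9 = 16*4 - 34 = 30, d_9 = (1716 - 30^2)/16 = 816/16 = 51, a_9 = floor((41 + 30)/51) = 1.
  m_10 = 51*1 - 30 = 21, d_10 = (1716 - 21^2)/51 = 1275/51 = 25, a_10 = floor((41 + 21)/25) = 2.
  m_11 = 25*2 - 21 = 29, d_11 = (1716 - 29^2)/25 = 875/25 = 35, a_11 = floor((41 + 29)/35) = 2.
  m_12 = 35*2 - 29 = 41, d_12 = (1716 - 41^2)/35 = 35/35 = 1, a_12 = floor((41 + 41)/1) = 82.
  m_13 = 1*82 - 41 = 41, d_13 = (1716 - 41^2)/1 = 35/1 = 35: (m_13, d_13) = (m_1, d_1) = (41, 35), so from here the quotients repeat a_1, ..., a_12; the period length is 12.
So sqrt(1716) = [41; (2, 2, 1, 4, 2, 6, 2, 4, 1, 2, 2, 82)] with period length k = 12.
k is even, so the fundamental solution of x^2 - 1716y^2 = 1 is (p_{k-1}, q_{k-1}) = (p_11, q_11); compute convergents through index 11.
Convergents (p_i = a_i*p_{i-1} + p_{i-2}, q_i = a_i*q_{i-1} + q_{i-2} with p_{-2}=0, p_{-1}=1, q_{-2}=1, q_{-1}=0):
  i=0: a_0=41, p_0 = 41*1 + 0 = 41, q_0 = 41*0 + 1 = 1.
  i=1: a_1=2, p_1 = 2*41 + 1 = 83, q_1 = 2*1 + 0 = 2.
  i=2: a_2=2, p_2 = 2*83 + 41 = 207, q_2 = 2*2 + 1 = 5.
  i=3: a_3=1, p_3 = 1*207 + 83 = 290, q_3 = 1*5 + 2 = 7.
  i=4: a_4=4, p_4 = 4*290 + 207 = 1367, q_4 = 4*7 + 5 = 33.
  i=5: a_5=2, p_5 = 2*1367 + 290 = 3024, q_5 = 2*33 + 7 = 73.
  i=6: a_6=6, p_6 = 6*3024 + 1367 = 19511, q_6 = 6*73 + 33 = 471.
  i=7: a_7=2, p_7 = 2*19511 + 3024 = 42046, q_7 = 2*471 + 73 = 1015.
  i=8: a_8=4, p_8 = 4*42046 + 19511 = 187695, q_8 = 4*1015 + 471 = 4531.
  i=9: a_9=1, p_9 = 1*187695 + 42046 = 229741, q_9 = 1*4531 + 1015 = 5546.
  i=10: a_10=2, p_10 = 2*229741 + 187695 = 647177, q_10 = 2*5546 + 4531 = 15623.
  i=11: a_11=2, p_11 = 2*647177 + 229741 = 1524095, q_11 = 2*15623 + 5546 = 36792.
Check: 1524095^2 - 1716*36792^2 = 2322865569025 - 2322865569024 = 1, so (x, y) = (1524095, 36792) solves the equation, and by the theorem it is the least positive solution.

(x, y) = (1524095, 36792)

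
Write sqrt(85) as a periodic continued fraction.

[9; (4, 1, 1, 4, 18)]

Write x_i = (sqrt(85) + m_i)/d_i with (m_0, d_0) = (0, 1). a_0 = floor(sqrt(85)) = 9, since 9^2 = 81 <= 85 < 100 = 10^2.
Iterate m_{i+1} = d_i*a_i - m_i, d_{i+1} = (85 - m_{i+1}^2)/d_i, a_{i+1} = floor((a_0 + m_{i+1})/d_{i+1}):
  m_1 = 1*9 - 0 = 9, d_1 = (85 - 9^2)/1 = 4/1 = 4, a_1 = floor((9 + 9)/4) = 4.
  m_2 = 4*4 - 9 = 7, d_2 = (85 - 7^2)/4 = 36/4 = 9, a_2 = floor((9 + 7)/9) = 1.
  m_3 = 9*1 - 7 = 2, d_3 = (85 - 2^2)/9 = 81/9 = 9, a_3 = floor((9 + 2)/9) = 1.
  m_4 = 9*1 - 2 = 7, d_4 = (85 - 7^2)/9 = 36/9 = 4, a_4 = floor((9 + 7)/4) = 4.
  m_5 = 4*4 - 7 = 9, d_5 = (85 - 9^2)/4 = 4/4 = 1, a_5 = floor((9 + 9)/1) = 18.
  m_6 = 1*18 - 9 = 9, d_6 = (85 - 9^2)/1 = 4/1 = 4: (m_6, d_6) = (m_1, d_1) = (9, 4), so from here the quotients repeat a_1, ..., a_5; the period length is 5.
Hence the expansion of sqrt(85) is a_0 = 9 followed by the repeating block 4, 1, 1, 4, 18 (period 5).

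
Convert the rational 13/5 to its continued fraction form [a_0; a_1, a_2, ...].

[2; 1, 1, 2]

Run the Euclidean algorithm on 13 and 5; the successive quotients are the partial quotients a_0, a_1, ... (each step inverts the fractional part left over by the previous one):
  13 = 2*5 + 3, so a_0 = 2.
  5 = 1*3 + 2, so a_1 = 1.
  3 = 1*2 + 1, so a_2 = 1.
  2 = 2*1 + 0, so a_3 = 2.
The remainder reaches 0 after 4 divisions, so the expansion has 4 partial quotients, read off in order.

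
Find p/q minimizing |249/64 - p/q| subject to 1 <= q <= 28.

35/9

Expand x = 249/64 as a continued fraction with the Euclidean algorithm:
  249 = 3*64 + 57, so a_0 = 3.
  64 = 1*57 + 7, so a_1 = 1.
  57 = 8*7 + 1, so a_2 = 8.
  7 = 7*1 + 0, so a_3 = 7.
so x = [3; 1, 8, 7].
Convergents (p_i = a_i*p_{i-1} + p_{i-2}, q_i = a_i*q_{i-1} + q_{i-2} with p_{-2}=0, p_{-1}=1, q_{-2}=1, q_{-1}=0), until the denominator exceeds 28:
  i=0: a_0=3, p_0 = 3*1 + 0 = 3, q_0 = 3*0 + 1 = 1.
  i=1: a_1=1, p_1 = 1*3 + 1 = 4, q_1 = 1*1 + 0 = 1.
  i=2: a_2=8, p_2 = 8*4 + 3 = 35, q_2 = 8*1 + 1 = 9.
  i=3: a_3=7, p_3 = 7*35 + 4 = 249, q_3 = 7*9 + 1 = 64.
q_3 = 64 > 28, so the last convergent with denominator <= 28 is p_2/q_2 = 35/9.
The closest fraction with denominator <= 28 is either p_2/q_2 or the intermediate fraction (k*p_2 + p_1)/(k*q_2 + q_1) with the largest k >= 1 whose denominator stays <= 28; these approach x as k grows, and every other convergent or intermediate fraction in range is farther away.
Largest k: floor((28 - q_1)/q_2) = floor((28 - 1)/9) = 3.
That gives (3*35 + 4)/(3*9 + 1) = 109/28.
Compare the errors: |x - 35/9| = |249*9 - 35*64|/(64*9) = 1/576, and |x - 109/28| = |249*28 - 109*64|/(64*28) = 4/1792.
Cross-multiplying, 1*1792 = 1792 < 2304 = 4*576, so 1/576 is smaller: the convergent 35/9 is closer to x than 109/28.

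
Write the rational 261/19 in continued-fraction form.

Run the Euclidean algorithm on 261 and 19; the successive quotients are the partial quotients a_0, a_1, ... (each step inverts the fractional part left over by the previous one):
  261 = 13*19 + 14, so a_0 = 13.
  19 = 1*14 + 5, so a_1 = 1.
  14 = 2*5 + 4, so a_2 = 2.
  5 = 1*4 + 1, so a_3 = 1.
  4 = 4*1 + 0, so a_4 = 4.
The remainder reaches 0 after 5 divisions, so the expansion has 5 partial quotients, read off in order.

[13; 1, 2, 1, 4]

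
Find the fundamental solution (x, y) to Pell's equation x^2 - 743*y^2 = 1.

(x, y) = (714024, 26195)

First expand sqrt(743) as a continued fraction. With x_i = (sqrt(743) + m_i)/d_i and (m_0, d_0) = (0, 1): a_0 = floor(sqrt(743)) = 27, since 27^2 = 729 <= 743 < 784 = 28^2.
Iterate m_{i+1} = d_i*a_i - m_i, d_{i+1} = (743 - m_{i+1}^2)/d_i, a_{i+1} = floor((a_0 + m_{i+1})/d_{i+1}):
  m_1 = 1*27 - 0 = 27, d_1 = (743 - 27^2)/1 = 14/1 = 14, a_1 = floor((27 + 27)/14) = 3.
  m_2 = 14*3 - 27 = 15, d_2 = (743 - 15^2)/14 = 518/14 = 37, a_2 = floor((27 + 15)/37) = 1.
  m_3 = 37*1 - 15 = 22, d_3 = (743 - 22^2)/37 = 259/37 = 7, a_3 = floor((27 + 22)/7) = 7.
  m_4 = 7*7 - 22 = 27, d_4 = (743 - 27^2)/7 = 14/7 = 2, a_4 = floor((27 + 27)/2) = 27.
  m_5 = 2*27 - 27 = 27, d_5 = (743 - 27^2)/2 = 14/2 = 7, a_5 = floor((27 + 27)/7) = 7.
  m_6 = 7*7 - 27 = 22, d_6 = (743 - 22^2)/7 = 259/7 = 37, a_6 = floor((27 + 22)/37) = 1.
  m_7 = 37*1 - 22 = 15, d_7 = (743 - 15^2)/37 = 518/37 = 14, a_7 = floor((27 + 15)/14) = 3.
  m_8 = 14*3 - 15 = 27, d_8 = (743 - 27^2)/14 = 14/14 = 1, a_8 = floor((27 + 27)/1) = 54.
  m_9 = 1*54 - 27 = 27, d_9 = (743 - 27^2)/1 = 14/1 = 14: (m_9, d_9) = (m_1, d_1) = (27, 14), so from here the quotients repeat a_1, ..., a_8; the period length is 8.
So sqrt(743) = [27; (3, 1, 7, 27, 7, 1, 3, 54)] with period length k = 8.
k is even, so the fundamental solution of x^2 - 743y^2 = 1 is (p_{k-1}, q_{k-1}) = (p_7, q_7); compute convergents through index 7.
Convergents (p_i = a_i*p_{i-1} + p_{i-2}, q_i = a_i*q_{i-1} + q_{i-2} with p_{-2}=0, p_{-1}=1, q_{-2}=1, q_{-1}=0):
  i=0: a_0=27, p_0 = 27*1 + 0 = 27, q_0 = 27*0 + 1 = 1.
  i=1: a_1=3, p_1 = 3*27 + 1 = 82, q_1 = 3*1 + 0 = 3.
  i=2: a_2=1, p_2 = 1*82 + 27 = 109, q_2 = 1*3 + 1 = 4.
  i=3: a_3=7, p_3 = 7*109 + 82 = 845, q_3 = 7*4 + 3 = 31.
  i=4: a_4=27, p_4 = 27*845 + 109 = 22924, q_4 = 27*31 + 4 = 841.
  i=5: a_5=7, p_5 = 7*22924 + 845 = 161313, q_5 = 7*841 + 31 = 5918.
  i=6: a_6=1, p_6 = 1*161313 + 22924 = 184237, q_6 = 1*5918 + 841 = 6759.
  i=7: a_7=3, p_7 = 3*184237 + 161313 = 714024, q_7 = 3*6759 + 5918 = 26195.
Check: 714024^2 - 743*26195^2 = 509830272576 - 509830272575 = 1, so (x, y) = (714024, 26195) solves the equation, and by the theorem it is the least positive solution.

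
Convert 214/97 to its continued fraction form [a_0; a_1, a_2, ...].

[2; 4, 1, 5, 1, 2]

Run the Euclidean algorithm on 214 and 97; the successive quotients are the partial quotients a_0, a_1, ... (each step inverts the fractional part left over by the previous one):
  214 = 2*97 + 20, so a_0 = 2.
  97 = 4*20 + 17, so a_1 = 4.
  20 = 1*17 + 3, so a_2 = 1.
  17 = 5*3 + 2, so a_3 = 5.
  3 = 1*2 + 1, so a_4 = 1.
  2 = 2*1 + 0, so a_5 = 2.
The remainder reaches 0 after 6 divisions, so the expansion has 6 partial quotients, read off in order.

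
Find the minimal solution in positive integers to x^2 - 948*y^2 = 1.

(x, y) = (228151, 7410)

First expand sqrt(948) as a continued fraction. With x_i = (sqrt(948) + m_i)/d_i and (m_0, d_0) = (0, 1): a_0 = floor(sqrt(948)) = 30, since 30^2 = 900 <= 948 < 961 = 31^2.
Iterate m_{i+1} = d_i*a_i - m_i, d_{i+1} = (948 - m_{i+1}^2)/d_i, a_{i+1} = floor((a_0 + m_{i+1})/d_{i+1}):
  m_1 = 1*30 - 0 = 30, d_1 = (948 - 30^2)/1 = 48/1 = 48, a_1 = floor((30 + 30)/48) = 1.
  m_2 = 48*1 - 30 = 18, d_2 = (948 - 18^2)/48 = 624/48 = 13, a_2 = floor((30 + 18)/13) = 3.
  m_3 = 13*3 - 18 = 21, d_3 = (948 - 21^2)/13 = 507/13 = 39, a_3 = floor((30 + 21)/39) = 1.
  m_4 = 39*1 - 21 = 18, d_4 = (948 - 18^2)/39 = 624/39 = 16, a_4 = floor((30 + 18)/16) = 3.
  m_5 = 16*3 - 18 = 30, d_5 = (948 - 30^2)/16 = 48/16 = 3, a_5 = floor((30 + 30)/3) = 20.
  m_6 = 3*20 - 30 = 30, d_6 = (948 - 30^2)/3 = 48/3 = 16, a_6 = floor((30 + 30)/16) = 3.
  m_7 = 16*3 - 30 = 18, d_7 = (948 - 18^2)/16 = 624/16 = 39, a_7 = floor((30 + 18)/39) = 1.
  m_8 = 39*1 - 18 = 21, d_8 = (948 - 21^2)/39 = 507/39 = 13, a_8 = floor((30 + 21)/13) = 3.
  m_9 = 13*3 - 21 = 18, d_9 = (948 - 18^2)/13 = 624/13 = 48, a_9 = floor((30 + 18)/48) = 1.
  m_10 = 48*1 - 18 = 30, d_10 = (948 - 30^2)/48 = 48/48 = 1, a_10 = floor((30 + 30)/1) = 60.
  m_11 = 1*60 - 30 = 30, d_11 = (948 - 30^2)/1 = 48/1 = 48: (m_11, d_11) = (m_1, d_1) = (30, 48), so from here the quotients repeat a_1, ..., a_10; the period length is 10.
So sqrt(948) = [30; (1, 3, 1, 3, 20, 3, 1, 3, 1, 60)] with period length k = 10.
k is even, so the fundamental solution of x^2 - 948y^2 = 1 is (p_{k-1}, q_{k-1}) = (p_9, q_9); compute convergents through index 9.
Convergents (p_i = a_i*p_{i-1} + p_{i-2}, q_i = a_i*q_{i-1} + q_{i-2} with p_{-2}=0, p_{-1}=1, q_{-2}=1, q_{-1}=0):
  i=0: a_0=30, p_0 = 30*1 + 0 = 30, q_0 = 30*0 + 1 = 1.
  i=1: a_1=1, p_1 = 1*30 + 1 = 31, q_1 = 1*1 + 0 = 1.
  i=2: a_2=3, p_2 = 3*31 + 30 = 123, q_2 = 3*1 + 1 = 4.
  i=3: a_3=1, p_3 = 1*123 + 31 = 154, q_3 = 1*4 + 1 = 5.
  i=4: a_4=3, p_4 = 3*154 + 123 = 585, q_4 = 3*5 + 4 = 19.
  i=5: a_5=20, p_5 = 20*585 + 154 = 11854, q_5 = 20*19 + 5 = 385.
  i=6: a_6=3, p_6 = 3*11854 + 585 = 36147, q_6 = 3*385 + 19 = 1174.
  i=7: a_7=1, p_7 = 1*36147 + 11854 = 48001, q_7 = 1*1174 + 385 = 1559.
  i=8: a_8=3, p_8 = 3*48001 + 36147 = 180150, q_8 = 3*1559 + 1174 = 5851.
  i=9: a_9=1, p_9 = 1*180150 + 48001 = 228151, q_9 = 1*5851 + 1559 = 7410.
Check: 228151^2 - 948*7410^2 = 52052878801 - 52052878800 = 1, so (x, y) = (228151, 7410) solves the equation, and by the theorem it is the least positive solution.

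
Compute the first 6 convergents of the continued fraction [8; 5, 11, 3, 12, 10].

Using the convergent recurrence p_i = a_i*p_{i-1} + p_{i-2}, q_i = a_i*q_{i-1} + q_{i-2} with p_{-2}=0, p_{-1}=1, q_{-2}=1, q_{-1}=0:
  i=0: a_0=8, p_0 = 8*1 + 0 = 8, q_0 = 8*0 + 1 = 1.
  i=1: a_1=5, p_1 = 5*8 + 1 = 41, q_1 = 5*1 + 0 = 5.
  i=2: a_2=11, p_2 = 11*41 + 8 = 459, q_2 = 11*5 + 1 = 56.
  i=3: a_3=3, p_3 = 3*459 + 41 = 1418, q_3 = 3*56 + 5 = 173.
  i=4: a_4=12, p_4 = 12*1418 + 459 = 17475, q_4 = 12*173 + 56 = 2132.
  i=5: a_5=10, p_5 = 10*17475 + 1418 = 176168, q_5 = 10*2132 + 173 = 21493.

8/1, 41/5, 459/56, 1418/173, 17475/2132, 176168/21493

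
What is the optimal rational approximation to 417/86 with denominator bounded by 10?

Expand x = 417/86 as a continued fraction with the Euclidean algorithm:
  417 = 4*86 + 73, so a_0 = 4.
  86 = 1*73 + 13, so a_1 = 1.
  73 = 5*13 + 8, so a_2 = 5.
  13 = 1*8 + 5, so a_3 = 1.
  8 = 1*5 + 3, so a_4 = 1.
  5 = 1*3 + 2, so a_5 = 1.
  3 = 1*2 + 1, so a_6 = 1.
  2 = 2*1 + 0, so a_7 = 2.
so x = [4; 1, 5, 1, 1, 1, 1, 2].
Convergents (p_i = a_i*p_{i-1} + p_{i-2}, q_i = a_i*q_{i-1} + q_{i-2} with p_{-2}=0, p_{-1}=1, q_{-2}=1, q_{-1}=0), until the denominator exceeds 10:
  i=0: a_0=4, p_0 = 4*1 + 0 = 4, q_0 = 4*0 + 1 = 1.
  i=1: a_1=1, p_1 = 1*4 + 1 = 5, q_1 = 1*1 + 0 = 1.
  i=2: a_2=5, p_2 = 5*5 + 4 = 29, q_2 = 5*1 + 1 = 6.
  i=3: a_3=1, p_3 = 1*29 + 5 = 34, q_3 = 1*6 + 1 = 7.
  i=4: a_4=1, p_4 = 1*34 + 29 = 63, q_4 = 1*7 + 6 = 13.
q_4 = 13 > 10, so the last convergent with denominator <= 10 is p_3/q_3 = 34/7.
The closest fraction with denominator <= 10 is either p_3/q_3 or the intermediate fraction (k*p_3 + p_2)/(k*q_3 + q_2) with the largest k >= 1 whose denominator stays <= 10; these approach x as k grows, and every other convergent or intermediate fraction in range is farther away.
Largest k: floor((10 - q_2)/q_3) = floor((10 - 6)/7) = 0.
Since k = 0, no intermediate fraction beyond p_3/q_3 has denominator <= 10, so the convergent 34/7 is the closest (its error is |417*7 - 34*86|/(86*7) = 5/602).

34/7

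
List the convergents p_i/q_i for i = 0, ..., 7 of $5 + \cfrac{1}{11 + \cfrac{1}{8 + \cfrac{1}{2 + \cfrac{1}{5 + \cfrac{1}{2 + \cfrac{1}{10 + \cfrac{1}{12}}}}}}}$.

5/1, 56/11, 453/89, 962/189, 5263/1034, 11488/2257, 120143/23604, 1453204/285505

Using the convergent recurrence p_i = a_i*p_{i-1} + p_{i-2}, q_i = a_i*q_{i-1} + q_{i-2} with p_{-2}=0, p_{-1}=1, q_{-2}=1, q_{-1}=0:
  i=0: a_0=5, p_0 = 5*1 + 0 = 5, q_0 = 5*0 + 1 = 1.
  i=1: a_1=11, p_1 = 11*5 + 1 = 56, q_1 = 11*1 + 0 = 11.
  i=2: a_2=8, p_2 = 8*56 + 5 = 453, q_2 = 8*11 + 1 = 89.
  i=3: a_3=2, p_3 = 2*453 + 56 = 962, q_3 = 2*89 + 11 = 189.
  i=4: a_4=5, p_4 = 5*962 + 453 = 5263, q_4 = 5*189 + 89 = 1034.
  i=5: a_5=2, p_5 = 2*5263 + 962 = 11488, q_5 = 2*1034 + 189 = 2257.
  i=6: a_6=10, p_6 = 10*11488 + 5263 = 120143, q_6 = 10*2257 + 1034 = 23604.
  i=7: a_7=12, p_7 = 12*120143 + 11488 = 1453204, q_7 = 12*23604 + 2257 = 285505.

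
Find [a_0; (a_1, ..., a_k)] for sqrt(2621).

Write x_i = (sqrt(2621) + m_i)/d_i with (m_0, d_0) = (0, 1). a_0 = floor(sqrt(2621)) = 51, since 51^2 = 2601 <= 2621 < 2704 = 52^2.
Iterate m_{i+1} = d_i*a_i - m_i, d_{i+1} = (2621 - m_{i+1}^2)/d_i, a_{i+1} = floor((a_0 + m_{i+1})/d_{i+1}):
  m_1 = 1*51 - 0 = 51, d_1 = (2621 - 51^2)/1 = 20/1 = 20, a_1 = floor((51 + 51)/20) = 5.
  m_2 = 20*5 - 51 = 49, d_2 = (2621 - 49^2)/20 = 220/20 = 11, a_2 = floor((51 + 49)/11) = 9.
  m_3 = 11*9 - 49 = 50, d_3 = (2621 - 50^2)/11 = 121/11 = 11, a_3 = floor((51 + 50)/11) = 9.
  m_4 = 11*9 - 50 = 49, d_4 = (2621 - 49^2)/11 = 220/11 = 20, a_4 = floor((51 + 49)/20) = 5.
  m_5 = 20*5 - 49 = 51, d_5 = (2621 - 51^2)/20 = 20/20 = 1, a_5 = floor((51 + 51)/1) = 102.
  m_6 = 1*102 - 51 = 51, d_6 = (2621 - 51^2)/1 = 20/1 = 20: (m_6, d_6) = (m_1, d_1) = (51, 20), so from here the quotients repeat a_1, ..., a_5; the period length is 5.
Hence the expansion of sqrt(2621) is a_0 = 51 followed by the repeating block 5, 9, 9, 5, 102 (period 5).

[51; (5, 9, 9, 5, 102)]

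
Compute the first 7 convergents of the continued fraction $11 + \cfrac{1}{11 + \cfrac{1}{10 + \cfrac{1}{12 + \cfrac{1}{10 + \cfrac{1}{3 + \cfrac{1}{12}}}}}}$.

Using the convergent recurrence p_i = a_i*p_{i-1} + p_{i-2}, q_i = a_i*q_{i-1} + q_{i-2} with p_{-2}=0, p_{-1}=1, q_{-2}=1, q_{-1}=0:
  i=0: a_0=11, p_0 = 11*1 + 0 = 11, q_0 = 11*0 + 1 = 1.
  i=1: a_1=11, p_1 = 11*11 + 1 = 122, q_1 = 11*1 + 0 = 11.
  i=2: a_2=10, p_2 = 10*122 + 11 = 1231, q_2 = 10*11 + 1 = 111.
  i=3: a_3=12, p_3 = 12*1231 + 122 = 14894, q_3 = 12*111 + 11 = 1343.
  i=4: a_4=10, p_4 = 10*14894 + 1231 = 150171, q_4 = 10*1343 + 111 = 13541.
  i=5: a_5=3, p_5 = 3*150171 + 14894 = 465407, q_5 = 3*13541 + 1343 = 41966.
  i=6: a_6=12, p_6 = 12*465407 + 150171 = 5735055, q_6 = 12*41966 + 13541 = 517133.

11/1, 122/11, 1231/111, 14894/1343, 150171/13541, 465407/41966, 5735055/517133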